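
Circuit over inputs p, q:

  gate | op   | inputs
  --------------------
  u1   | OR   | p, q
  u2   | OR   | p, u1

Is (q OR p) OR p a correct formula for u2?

Yes

u1 = p OR q
u2 = p OR u1 = p OR (p OR q)
At p=0, q=0: circuit gives 0, formula gives 0.
At p=0, q=1: circuit gives 1, formula gives 1.
Agrees on all 4 inputs.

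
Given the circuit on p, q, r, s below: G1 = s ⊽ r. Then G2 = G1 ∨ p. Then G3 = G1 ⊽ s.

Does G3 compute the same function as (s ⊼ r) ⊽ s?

G1 = s ⊽ r
G3 = G1 ⊽ s = (s ⊽ r) ⊽ s
At p=0, q=0, r=1, s=0: circuit gives 1, formula gives 0.

No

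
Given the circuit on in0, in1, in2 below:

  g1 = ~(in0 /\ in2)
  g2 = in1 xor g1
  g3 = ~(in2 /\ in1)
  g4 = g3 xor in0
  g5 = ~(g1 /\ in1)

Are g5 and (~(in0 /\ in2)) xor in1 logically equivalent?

g1 = ~(in0 /\ in2)
g5 = ~(g1 /\ in1) = ~((~(in0 /\ in2)) /\ in1)
At in0=1, in1=0, in2=1: circuit gives 1, formula gives 0.

No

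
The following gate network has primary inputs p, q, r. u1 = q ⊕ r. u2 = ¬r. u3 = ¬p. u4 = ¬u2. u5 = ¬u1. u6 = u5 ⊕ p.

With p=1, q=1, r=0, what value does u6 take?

u1 = 1 ⊕ 0 = 1
u5 = ¬1 = 0
u6 = 0 ⊕ 1 = 1

1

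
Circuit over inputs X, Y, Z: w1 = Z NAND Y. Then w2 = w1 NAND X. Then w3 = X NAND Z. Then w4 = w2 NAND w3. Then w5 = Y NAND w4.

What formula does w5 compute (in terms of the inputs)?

w1 = Z NAND Y
w2 = w1 NAND X = (Z NAND Y) NAND X
w3 = X NAND Z
w4 = w2 NAND w3 = ((Z NAND Y) NAND X) NAND (X NAND Z)
w5 = Y NAND w4 = Y NAND (((Z NAND Y) NAND X) NAND (X NAND Z))

Y NAND (((Z NAND Y) NAND X) NAND (X NAND Z))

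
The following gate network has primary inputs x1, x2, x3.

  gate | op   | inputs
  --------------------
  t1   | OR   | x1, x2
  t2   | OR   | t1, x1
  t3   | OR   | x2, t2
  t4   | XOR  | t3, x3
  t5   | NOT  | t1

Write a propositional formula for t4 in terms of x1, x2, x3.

(x2 OR ((x1 OR x2) OR x1)) XOR x3

t1 = x1 OR x2
t2 = t1 OR x1 = (x1 OR x2) OR x1
t3 = x2 OR t2 = x2 OR ((x1 OR x2) OR x1)
t4 = t3 XOR x3 = (x2 OR ((x1 OR x2) OR x1)) XOR x3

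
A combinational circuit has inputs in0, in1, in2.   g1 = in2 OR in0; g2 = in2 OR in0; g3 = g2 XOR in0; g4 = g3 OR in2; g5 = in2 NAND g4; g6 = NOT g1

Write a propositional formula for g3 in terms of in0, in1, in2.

(in2 OR in0) XOR in0

g2 = in2 OR in0
g3 = g2 XOR in0 = (in2 OR in0) XOR in0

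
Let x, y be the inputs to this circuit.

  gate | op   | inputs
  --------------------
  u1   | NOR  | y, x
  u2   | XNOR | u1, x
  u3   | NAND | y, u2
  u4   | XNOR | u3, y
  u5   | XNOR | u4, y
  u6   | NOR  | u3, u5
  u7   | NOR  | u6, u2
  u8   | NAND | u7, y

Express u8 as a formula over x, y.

(((y NAND ((y NOR x) XNOR x)) NOR (((y NAND ((y NOR x) XNOR x)) XNOR y) XNOR y)) NOR ((y NOR x) XNOR x)) NAND y

u1 = y NOR x
u2 = u1 XNOR x = (y NOR x) XNOR x
u3 = y NAND u2 = y NAND ((y NOR x) XNOR x)
u4 = u3 XNOR y = (y NAND ((y NOR x) XNOR x)) XNOR y
u5 = u4 XNOR y = ((y NAND ((y NOR x) XNOR x)) XNOR y) XNOR y
u6 = u3 NOR u5 = (y NAND ((y NOR x) XNOR x)) NOR (((y NAND ((y NOR x) XNOR x)) XNOR y) XNOR y)
u7 = u6 NOR u2 = ((y NAND ((y NOR x) XNOR x)) NOR (((y NAND ((y NOR x) XNOR x)) XNOR y) XNOR y)) NOR ((y NOR x) XNOR x)
u8 = u7 NAND y = (((y NAND ((y NOR x) XNOR x)) NOR (((y NAND ((y NOR x) XNOR x)) XNOR y) XNOR y)) NOR ((y NOR x) XNOR x)) NAND y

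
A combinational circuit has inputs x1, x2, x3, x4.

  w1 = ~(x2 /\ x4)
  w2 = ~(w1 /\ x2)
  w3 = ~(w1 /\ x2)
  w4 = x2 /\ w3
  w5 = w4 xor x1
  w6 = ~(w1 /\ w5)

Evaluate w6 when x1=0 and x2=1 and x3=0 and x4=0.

1

w1 = ~(1 /\ 0) = 1
w3 = ~(1 /\ 1) = 0
w4 = 1 /\ 0 = 0
w5 = 0 xor 0 = 0
w6 = ~(1 /\ 0) = 1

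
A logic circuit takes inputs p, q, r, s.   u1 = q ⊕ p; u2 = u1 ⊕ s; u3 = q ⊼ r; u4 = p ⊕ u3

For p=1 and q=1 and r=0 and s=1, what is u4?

0

u3 = 1 ⊼ 0 = 1
u4 = 1 ⊕ 1 = 0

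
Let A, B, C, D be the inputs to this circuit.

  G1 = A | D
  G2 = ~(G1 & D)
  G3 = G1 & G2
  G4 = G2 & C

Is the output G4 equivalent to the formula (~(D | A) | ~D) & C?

G1 = A | D
G2 = ~(G1 & D) = ~((A | D) & D)
G4 = G2 & C = (~((A | D) & D)) & C
At A=0, B=0, C=0, D=0: circuit gives 0, formula gives 0.
At A=0, B=0, C=1, D=0: circuit gives 1, formula gives 1.
Agrees on all 16 inputs.

Yes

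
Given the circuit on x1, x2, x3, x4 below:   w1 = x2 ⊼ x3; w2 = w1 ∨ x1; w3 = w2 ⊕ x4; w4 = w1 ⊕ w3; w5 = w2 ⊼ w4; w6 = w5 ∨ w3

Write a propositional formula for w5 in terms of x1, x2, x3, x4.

((x2 ⊼ x3) ∨ x1) ⊼ ((x2 ⊼ x3) ⊕ (((x2 ⊼ x3) ∨ x1) ⊕ x4))

w1 = x2 ⊼ x3
w2 = w1 ∨ x1 = (x2 ⊼ x3) ∨ x1
w3 = w2 ⊕ x4 = ((x2 ⊼ x3) ∨ x1) ⊕ x4
w4 = w1 ⊕ w3 = (x2 ⊼ x3) ⊕ (((x2 ⊼ x3) ∨ x1) ⊕ x4)
w5 = w2 ⊼ w4 = ((x2 ⊼ x3) ∨ x1) ⊼ ((x2 ⊼ x3) ⊕ (((x2 ⊼ x3) ∨ x1) ⊕ x4))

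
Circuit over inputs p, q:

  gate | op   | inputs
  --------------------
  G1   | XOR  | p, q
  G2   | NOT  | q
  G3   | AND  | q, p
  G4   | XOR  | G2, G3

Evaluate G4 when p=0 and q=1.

G2 = NOT 1 = 0
G3 = 1 AND 0 = 0
G4 = 0 XOR 0 = 0

0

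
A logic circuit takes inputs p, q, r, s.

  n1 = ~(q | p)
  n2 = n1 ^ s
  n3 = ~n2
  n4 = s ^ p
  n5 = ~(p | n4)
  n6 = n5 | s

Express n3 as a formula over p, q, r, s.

n1 = ~(q | p)
n2 = n1 ^ s = (~(q | p)) ^ s
n3 = ~n2 = ~((~(q | p)) ^ s)

~((~(q | p)) ^ s)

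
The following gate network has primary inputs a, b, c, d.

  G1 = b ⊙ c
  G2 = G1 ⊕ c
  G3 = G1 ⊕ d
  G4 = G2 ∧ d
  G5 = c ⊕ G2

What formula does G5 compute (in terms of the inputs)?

G1 = b ⊙ c
G2 = G1 ⊕ c = (b ⊙ c) ⊕ c
G5 = c ⊕ G2 = c ⊕ ((b ⊙ c) ⊕ c)

c ⊕ ((b ⊙ c) ⊕ c)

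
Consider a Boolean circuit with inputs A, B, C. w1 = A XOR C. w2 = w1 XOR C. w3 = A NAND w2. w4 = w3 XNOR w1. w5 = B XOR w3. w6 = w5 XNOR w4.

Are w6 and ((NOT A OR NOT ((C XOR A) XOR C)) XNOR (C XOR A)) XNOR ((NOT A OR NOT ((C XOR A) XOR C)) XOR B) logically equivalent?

Yes

w1 = A XOR C
w2 = w1 XOR C = (A XOR C) XOR C
w3 = A NAND w2 = A NAND ((A XOR C) XOR C)
w4 = w3 XNOR w1 = (A NAND ((A XOR C) XOR C)) XNOR (A XOR C)
w5 = B XOR w3 = B XOR (A NAND ((A XOR C) XOR C))
w6 = w5 XNOR w4 = (B XOR (A NAND ((A XOR C) XOR C))) XNOR ((A NAND ((A XOR C) XOR C)) XNOR (A XOR C))
At A=0, B=0, C=0: circuit gives 0, formula gives 0.
At A=0, B=0, C=1: circuit gives 1, formula gives 1.
Agrees on all 8 inputs.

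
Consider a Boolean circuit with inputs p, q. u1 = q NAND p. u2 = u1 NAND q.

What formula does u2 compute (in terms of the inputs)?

(q NAND p) NAND q

u1 = q NAND p
u2 = u1 NAND q = (q NAND p) NAND q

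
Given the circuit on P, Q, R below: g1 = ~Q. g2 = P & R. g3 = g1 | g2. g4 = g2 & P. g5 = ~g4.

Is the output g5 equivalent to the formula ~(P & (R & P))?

g2 = P & R
g4 = g2 & P = (P & R) & P
g5 = ~g4 = ~((P & R) & P)
At P=1, Q=0, R=1: circuit gives 0, formula gives 0.
At P=0, Q=0, R=0: circuit gives 1, formula gives 1.
Agrees on all 8 inputs.

Yes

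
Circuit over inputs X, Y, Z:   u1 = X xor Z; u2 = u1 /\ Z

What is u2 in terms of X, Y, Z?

u1 = X xor Z
u2 = u1 /\ Z = (X xor Z) /\ Z

(X xor Z) /\ Z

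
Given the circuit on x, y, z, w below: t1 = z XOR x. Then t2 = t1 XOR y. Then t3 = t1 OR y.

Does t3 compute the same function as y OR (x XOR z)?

t1 = z XOR x
t3 = t1 OR y = (z XOR x) OR y
At x=0, y=0, z=0, w=0: circuit gives 0, formula gives 0.
At x=0, y=0, z=1, w=0: circuit gives 1, formula gives 1.
Agrees on all 16 inputs.

Yes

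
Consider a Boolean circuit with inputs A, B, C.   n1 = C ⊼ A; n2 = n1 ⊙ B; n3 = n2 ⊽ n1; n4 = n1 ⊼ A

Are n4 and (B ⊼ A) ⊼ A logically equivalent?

n1 = C ⊼ A
n4 = n1 ⊼ A = (C ⊼ A) ⊼ A
At A=1, B=0, C=1: circuit gives 1, formula gives 0.

No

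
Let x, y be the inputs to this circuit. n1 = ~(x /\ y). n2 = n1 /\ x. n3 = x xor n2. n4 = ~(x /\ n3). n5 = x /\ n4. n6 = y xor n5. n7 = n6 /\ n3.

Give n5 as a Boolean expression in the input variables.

x /\ (~(x /\ (x xor ((~(x /\ y)) /\ x))))

n1 = ~(x /\ y)
n2 = n1 /\ x = (~(x /\ y)) /\ x
n3 = x xor n2 = x xor ((~(x /\ y)) /\ x)
n4 = ~(x /\ n3) = ~(x /\ (x xor ((~(x /\ y)) /\ x)))
n5 = x /\ n4 = x /\ (~(x /\ (x xor ((~(x /\ y)) /\ x))))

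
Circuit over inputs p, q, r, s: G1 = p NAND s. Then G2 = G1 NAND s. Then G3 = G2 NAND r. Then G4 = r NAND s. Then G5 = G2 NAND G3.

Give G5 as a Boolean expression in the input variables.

G1 = p NAND s
G2 = G1 NAND s = (p NAND s) NAND s
G3 = G2 NAND r = ((p NAND s) NAND s) NAND r
G5 = G2 NAND G3 = ((p NAND s) NAND s) NAND (((p NAND s) NAND s) NAND r)

((p NAND s) NAND s) NAND (((p NAND s) NAND s) NAND r)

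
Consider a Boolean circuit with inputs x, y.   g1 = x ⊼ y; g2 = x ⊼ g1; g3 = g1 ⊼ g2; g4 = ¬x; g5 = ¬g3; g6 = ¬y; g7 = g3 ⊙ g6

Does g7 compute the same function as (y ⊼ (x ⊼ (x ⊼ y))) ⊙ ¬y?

No

g1 = x ⊼ y
g2 = x ⊼ g1 = x ⊼ (x ⊼ y)
g3 = g1 ⊼ g2 = (x ⊼ y) ⊼ (x ⊼ (x ⊼ y))
g6 = ¬y
g7 = g3 ⊙ g6 = ((x ⊼ y) ⊼ (x ⊼ (x ⊼ y))) ⊙ ¬y
At x=0, y=0: circuit gives 0, formula gives 1.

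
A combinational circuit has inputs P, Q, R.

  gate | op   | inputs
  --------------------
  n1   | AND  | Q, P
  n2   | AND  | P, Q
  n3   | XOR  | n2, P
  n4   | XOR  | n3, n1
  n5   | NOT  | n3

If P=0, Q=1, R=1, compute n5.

1

n2 = 0 AND 1 = 0
n3 = 0 XOR 0 = 0
n5 = NOT 0 = 1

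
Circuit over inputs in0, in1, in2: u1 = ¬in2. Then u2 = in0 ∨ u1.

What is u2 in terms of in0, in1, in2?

u1 = ¬in2
u2 = in0 ∨ u1 = in0 ∨ ¬in2

in0 ∨ ¬in2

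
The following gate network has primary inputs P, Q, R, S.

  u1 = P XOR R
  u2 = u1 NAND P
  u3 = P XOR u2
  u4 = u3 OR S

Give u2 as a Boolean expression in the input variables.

u1 = P XOR R
u2 = u1 NAND P = (P XOR R) NAND P

(P XOR R) NAND P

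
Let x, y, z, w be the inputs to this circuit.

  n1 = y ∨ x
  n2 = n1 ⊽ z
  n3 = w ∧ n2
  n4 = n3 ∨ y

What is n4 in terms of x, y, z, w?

(w ∧ ((y ∨ x) ⊽ z)) ∨ y

n1 = y ∨ x
n2 = n1 ⊽ z = (y ∨ x) ⊽ z
n3 = w ∧ n2 = w ∧ ((y ∨ x) ⊽ z)
n4 = n3 ∨ y = (w ∧ ((y ∨ x) ⊽ z)) ∨ y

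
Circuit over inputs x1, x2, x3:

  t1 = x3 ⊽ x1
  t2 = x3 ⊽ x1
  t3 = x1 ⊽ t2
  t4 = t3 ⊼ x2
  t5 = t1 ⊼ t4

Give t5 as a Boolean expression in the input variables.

t1 = x3 ⊽ x1
t2 = x3 ⊽ x1
t3 = x1 ⊽ t2 = x1 ⊽ (x3 ⊽ x1)
t4 = t3 ⊼ x2 = (x1 ⊽ (x3 ⊽ x1)) ⊼ x2
t5 = t1 ⊼ t4 = (x3 ⊽ x1) ⊼ ((x1 ⊽ (x3 ⊽ x1)) ⊼ x2)

(x3 ⊽ x1) ⊼ ((x1 ⊽ (x3 ⊽ x1)) ⊼ x2)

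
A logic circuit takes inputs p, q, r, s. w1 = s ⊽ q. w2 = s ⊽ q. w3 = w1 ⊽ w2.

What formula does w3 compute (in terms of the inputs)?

w1 = s ⊽ q
w2 = s ⊽ q
w3 = w1 ⊽ w2 = (s ⊽ q) ⊽ (s ⊽ q)

(s ⊽ q) ⊽ (s ⊽ q)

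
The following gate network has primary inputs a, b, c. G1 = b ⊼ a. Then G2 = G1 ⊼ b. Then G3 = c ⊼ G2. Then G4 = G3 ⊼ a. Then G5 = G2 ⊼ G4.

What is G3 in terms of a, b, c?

c ⊼ ((b ⊼ a) ⊼ b)

G1 = b ⊼ a
G2 = G1 ⊼ b = (b ⊼ a) ⊼ b
G3 = c ⊼ G2 = c ⊼ ((b ⊼ a) ⊼ b)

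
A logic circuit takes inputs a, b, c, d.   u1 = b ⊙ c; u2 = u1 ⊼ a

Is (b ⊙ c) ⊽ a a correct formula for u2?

u1 = b ⊙ c
u2 = u1 ⊼ a = (b ⊙ c) ⊼ a
At a=0, b=0, c=0, d=0: circuit gives 1, formula gives 0.

No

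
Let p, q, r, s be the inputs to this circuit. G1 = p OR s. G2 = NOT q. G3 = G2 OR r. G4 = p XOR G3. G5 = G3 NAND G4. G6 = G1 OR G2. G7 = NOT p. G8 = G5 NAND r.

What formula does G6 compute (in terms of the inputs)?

G1 = p OR s
G2 = NOT q
G6 = G1 OR G2 = (p OR s) OR NOT q

(p OR s) OR NOT q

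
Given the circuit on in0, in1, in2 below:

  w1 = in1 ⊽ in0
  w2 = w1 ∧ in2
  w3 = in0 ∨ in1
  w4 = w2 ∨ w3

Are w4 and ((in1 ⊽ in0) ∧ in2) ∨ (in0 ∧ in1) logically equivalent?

w1 = in1 ⊽ in0
w2 = w1 ∧ in2 = (in1 ⊽ in0) ∧ in2
w3 = in0 ∨ in1
w4 = w2 ∨ w3 = ((in1 ⊽ in0) ∧ in2) ∨ (in0 ∨ in1)
At in0=0, in1=1, in2=0: circuit gives 1, formula gives 0.

No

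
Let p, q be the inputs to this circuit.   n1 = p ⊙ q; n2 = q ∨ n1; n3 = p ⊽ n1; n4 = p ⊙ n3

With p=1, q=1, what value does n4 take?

n1 = 1 ⊙ 1 = 1
n3 = 1 ⊽ 1 = 0
n4 = 1 ⊙ 0 = 0

0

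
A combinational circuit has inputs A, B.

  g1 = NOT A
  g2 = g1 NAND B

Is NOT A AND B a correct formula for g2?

No

g1 = NOT A
g2 = g1 NAND B = NOT A NAND B
At A=0, B=0: circuit gives 1, formula gives 0.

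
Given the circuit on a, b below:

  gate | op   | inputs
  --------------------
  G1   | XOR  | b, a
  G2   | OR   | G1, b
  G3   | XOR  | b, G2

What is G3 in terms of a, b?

G1 = b XOR a
G2 = G1 OR b = (b XOR a) OR b
G3 = b XOR G2 = b XOR ((b XOR a) OR b)

b XOR ((b XOR a) OR b)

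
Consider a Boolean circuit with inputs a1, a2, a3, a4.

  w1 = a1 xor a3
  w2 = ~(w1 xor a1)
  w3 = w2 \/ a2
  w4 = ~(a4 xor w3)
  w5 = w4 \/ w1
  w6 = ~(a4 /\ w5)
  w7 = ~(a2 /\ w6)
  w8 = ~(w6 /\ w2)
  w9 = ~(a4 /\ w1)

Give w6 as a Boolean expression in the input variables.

~(a4 /\ ((~(a4 xor ((~((a1 xor a3) xor a1)) \/ a2))) \/ (a1 xor a3)))

w1 = a1 xor a3
w2 = ~(w1 xor a1) = ~((a1 xor a3) xor a1)
w3 = w2 \/ a2 = (~((a1 xor a3) xor a1)) \/ a2
w4 = ~(a4 xor w3) = ~(a4 xor ((~((a1 xor a3) xor a1)) \/ a2))
w5 = w4 \/ w1 = (~(a4 xor ((~((a1 xor a3) xor a1)) \/ a2))) \/ (a1 xor a3)
w6 = ~(a4 /\ w5) = ~(a4 /\ ((~(a4 xor ((~((a1 xor a3) xor a1)) \/ a2))) \/ (a1 xor a3)))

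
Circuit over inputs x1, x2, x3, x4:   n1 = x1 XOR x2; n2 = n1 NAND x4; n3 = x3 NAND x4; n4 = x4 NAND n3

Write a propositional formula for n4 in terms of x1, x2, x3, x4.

x4 NAND (x3 NAND x4)

n3 = x3 NAND x4
n4 = x4 NAND n3 = x4 NAND (x3 NAND x4)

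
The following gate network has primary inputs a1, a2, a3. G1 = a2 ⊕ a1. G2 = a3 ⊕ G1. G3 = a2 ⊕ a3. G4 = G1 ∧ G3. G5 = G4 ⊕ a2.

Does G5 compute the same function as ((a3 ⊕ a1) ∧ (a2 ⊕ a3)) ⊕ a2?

No

G1 = a2 ⊕ a1
G3 = a2 ⊕ a3
G4 = G1 ∧ G3 = (a2 ⊕ a1) ∧ (a2 ⊕ a3)
G5 = G4 ⊕ a2 = ((a2 ⊕ a1) ∧ (a2 ⊕ a3)) ⊕ a2
At a1=0, a2=0, a3=1: circuit gives 0, formula gives 1.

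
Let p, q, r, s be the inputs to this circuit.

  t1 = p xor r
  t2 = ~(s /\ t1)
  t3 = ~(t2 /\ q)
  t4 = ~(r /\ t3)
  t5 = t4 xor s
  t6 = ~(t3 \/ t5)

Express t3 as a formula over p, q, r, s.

~((~(s /\ (p xor r))) /\ q)

t1 = p xor r
t2 = ~(s /\ t1) = ~(s /\ (p xor r))
t3 = ~(t2 /\ q) = ~((~(s /\ (p xor r))) /\ q)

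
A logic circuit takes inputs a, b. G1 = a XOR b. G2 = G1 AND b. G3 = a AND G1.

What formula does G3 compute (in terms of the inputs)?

a AND (a XOR b)

G1 = a XOR b
G3 = a AND G1 = a AND (a XOR b)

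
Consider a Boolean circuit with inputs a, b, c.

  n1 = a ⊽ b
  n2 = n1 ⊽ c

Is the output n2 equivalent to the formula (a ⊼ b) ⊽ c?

n1 = a ⊽ b
n2 = n1 ⊽ c = (a ⊽ b) ⊽ c
At a=0, b=1, c=0: circuit gives 1, formula gives 0.

No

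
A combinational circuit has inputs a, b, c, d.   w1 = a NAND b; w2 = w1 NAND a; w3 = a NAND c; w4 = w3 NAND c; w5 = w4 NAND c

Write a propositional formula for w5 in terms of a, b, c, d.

w3 = a NAND c
w4 = w3 NAND c = (a NAND c) NAND c
w5 = w4 NAND c = ((a NAND c) NAND c) NAND c

((a NAND c) NAND c) NAND c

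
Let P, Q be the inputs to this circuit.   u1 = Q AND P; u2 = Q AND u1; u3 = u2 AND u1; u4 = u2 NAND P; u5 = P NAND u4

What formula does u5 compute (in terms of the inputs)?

P NAND ((Q AND (Q AND P)) NAND P)

u1 = Q AND P
u2 = Q AND u1 = Q AND (Q AND P)
u4 = u2 NAND P = (Q AND (Q AND P)) NAND P
u5 = P NAND u4 = P NAND ((Q AND (Q AND P)) NAND P)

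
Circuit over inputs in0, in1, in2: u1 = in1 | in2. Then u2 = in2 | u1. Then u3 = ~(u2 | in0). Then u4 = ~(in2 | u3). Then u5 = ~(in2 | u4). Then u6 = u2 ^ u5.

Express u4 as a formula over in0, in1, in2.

~(in2 | (~((in2 | (in1 | in2)) | in0)))

u1 = in1 | in2
u2 = in2 | u1 = in2 | (in1 | in2)
u3 = ~(u2 | in0) = ~((in2 | (in1 | in2)) | in0)
u4 = ~(in2 | u3) = ~(in2 | (~((in2 | (in1 | in2)) | in0)))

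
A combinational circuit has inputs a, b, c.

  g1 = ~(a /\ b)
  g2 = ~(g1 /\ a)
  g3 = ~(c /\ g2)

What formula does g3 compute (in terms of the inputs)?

~(c /\ (~((~(a /\ b)) /\ a)))

g1 = ~(a /\ b)
g2 = ~(g1 /\ a) = ~((~(a /\ b)) /\ a)
g3 = ~(c /\ g2) = ~(c /\ (~((~(a /\ b)) /\ a)))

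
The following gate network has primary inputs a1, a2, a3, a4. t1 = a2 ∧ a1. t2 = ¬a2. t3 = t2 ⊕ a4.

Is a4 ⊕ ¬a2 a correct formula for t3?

t2 = ¬a2
t3 = t2 ⊕ a4 = ¬a2 ⊕ a4
At a1=0, a2=0, a3=0, a4=1: circuit gives 0, formula gives 0.
At a1=0, a2=0, a3=0, a4=0: circuit gives 1, formula gives 1.
Agrees on all 16 inputs.

Yes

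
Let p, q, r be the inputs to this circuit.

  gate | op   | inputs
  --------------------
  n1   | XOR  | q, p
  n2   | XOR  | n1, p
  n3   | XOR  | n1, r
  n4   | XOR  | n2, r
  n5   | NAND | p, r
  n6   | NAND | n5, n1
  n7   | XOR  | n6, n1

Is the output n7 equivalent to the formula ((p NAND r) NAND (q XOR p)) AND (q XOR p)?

n1 = q XOR p
n5 = p NAND r
n6 = n5 NAND n1 = (p NAND r) NAND (q XOR p)
n7 = n6 XOR n1 = ((p NAND r) NAND (q XOR p)) XOR (q XOR p)
At p=0, q=0, r=0: circuit gives 1, formula gives 0.

No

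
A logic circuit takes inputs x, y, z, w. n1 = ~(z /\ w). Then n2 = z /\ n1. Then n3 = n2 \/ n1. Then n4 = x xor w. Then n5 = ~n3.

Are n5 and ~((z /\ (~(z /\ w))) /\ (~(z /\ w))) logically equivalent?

No

n1 = ~(z /\ w)
n2 = z /\ n1 = z /\ (~(z /\ w))
n3 = n2 \/ n1 = (z /\ (~(z /\ w))) \/ (~(z /\ w))
n5 = ~n3 = ~((z /\ (~(z /\ w))) \/ (~(z /\ w)))
At x=0, y=0, z=0, w=0: circuit gives 0, formula gives 1.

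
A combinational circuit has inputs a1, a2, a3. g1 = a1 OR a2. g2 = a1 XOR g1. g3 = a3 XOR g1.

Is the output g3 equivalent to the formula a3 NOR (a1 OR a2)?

g1 = a1 OR a2
g3 = a3 XOR g1 = a3 XOR (a1 OR a2)
At a1=0, a2=0, a3=0: circuit gives 0, formula gives 1.

No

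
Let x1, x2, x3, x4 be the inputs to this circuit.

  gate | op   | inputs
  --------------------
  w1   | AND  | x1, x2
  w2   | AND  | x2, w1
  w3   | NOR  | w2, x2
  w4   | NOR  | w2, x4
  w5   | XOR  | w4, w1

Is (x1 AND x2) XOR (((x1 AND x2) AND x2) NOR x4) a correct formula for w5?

w1 = x1 AND x2
w2 = x2 AND w1 = x2 AND (x1 AND x2)
w4 = w2 NOR x4 = (x2 AND (x1 AND x2)) NOR x4
w5 = w4 XOR w1 = ((x2 AND (x1 AND x2)) NOR x4) XOR (x1 AND x2)
At x1=0, x2=0, x3=0, x4=1: circuit gives 0, formula gives 0.
At x1=0, x2=0, x3=0, x4=0: circuit gives 1, formula gives 1.
Agrees on all 16 inputs.

Yes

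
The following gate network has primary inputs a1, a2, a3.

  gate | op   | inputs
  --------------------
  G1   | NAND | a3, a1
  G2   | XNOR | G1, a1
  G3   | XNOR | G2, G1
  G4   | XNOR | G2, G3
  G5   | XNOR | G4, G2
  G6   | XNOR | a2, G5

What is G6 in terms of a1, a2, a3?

G1 = a3 NAND a1
G2 = G1 XNOR a1 = (a3 NAND a1) XNOR a1
G3 = G2 XNOR G1 = ((a3 NAND a1) XNOR a1) XNOR (a3 NAND a1)
G4 = G2 XNOR G3 = ((a3 NAND a1) XNOR a1) XNOR (((a3 NAND a1) XNOR a1) XNOR (a3 NAND a1))
G5 = G4 XNOR G2 = (((a3 NAND a1) XNOR a1) XNOR (((a3 NAND a1) XNOR a1) XNOR (a3 NAND a1))) XNOR ((a3 NAND a1) XNOR a1)
G6 = a2 XNOR G5 = a2 XNOR ((((a3 NAND a1) XNOR a1) XNOR (((a3 NAND a1) XNOR a1) XNOR (a3 NAND a1))) XNOR ((a3 NAND a1) XNOR a1))

a2 XNOR ((((a3 NAND a1) XNOR a1) XNOR (((a3 NAND a1) XNOR a1) XNOR (a3 NAND a1))) XNOR ((a3 NAND a1) XNOR a1))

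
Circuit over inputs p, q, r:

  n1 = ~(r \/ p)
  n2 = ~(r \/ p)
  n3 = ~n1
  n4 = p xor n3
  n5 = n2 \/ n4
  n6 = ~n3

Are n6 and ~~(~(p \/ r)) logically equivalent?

Yes

n1 = ~(r \/ p)
n3 = ~n1 = ~(~(r \/ p))
n6 = ~n3 = ~~(~(r \/ p))
At p=0, q=0, r=1: circuit gives 0, formula gives 0.
At p=0, q=0, r=0: circuit gives 1, formula gives 1.
Agrees on all 8 inputs.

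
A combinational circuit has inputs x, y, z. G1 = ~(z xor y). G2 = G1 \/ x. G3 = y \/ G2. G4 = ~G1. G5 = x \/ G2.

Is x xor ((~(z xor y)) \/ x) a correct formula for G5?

G1 = ~(z xor y)
G2 = G1 \/ x = (~(z xor y)) \/ x
G5 = x \/ G2 = x \/ ((~(z xor y)) \/ x)
At x=1, y=0, z=0: circuit gives 1, formula gives 0.

No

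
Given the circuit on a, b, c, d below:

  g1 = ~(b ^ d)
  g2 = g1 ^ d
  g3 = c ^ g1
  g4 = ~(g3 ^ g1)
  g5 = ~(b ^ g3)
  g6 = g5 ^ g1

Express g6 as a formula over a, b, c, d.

g1 = ~(b ^ d)
g3 = c ^ g1 = c ^ (~(b ^ d))
g5 = ~(b ^ g3) = ~(b ^ (c ^ (~(b ^ d))))
g6 = g5 ^ g1 = (~(b ^ (c ^ (~(b ^ d))))) ^ (~(b ^ d))

(~(b ^ (c ^ (~(b ^ d))))) ^ (~(b ^ d))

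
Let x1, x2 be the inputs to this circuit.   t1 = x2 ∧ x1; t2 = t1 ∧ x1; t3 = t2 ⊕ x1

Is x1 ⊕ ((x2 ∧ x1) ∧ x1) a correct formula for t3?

Yes

t1 = x2 ∧ x1
t2 = t1 ∧ x1 = (x2 ∧ x1) ∧ x1
t3 = t2 ⊕ x1 = ((x2 ∧ x1) ∧ x1) ⊕ x1
At x1=0, x2=0: circuit gives 0, formula gives 0.
At x1=1, x2=0: circuit gives 1, formula gives 1.
Agrees on all 4 inputs.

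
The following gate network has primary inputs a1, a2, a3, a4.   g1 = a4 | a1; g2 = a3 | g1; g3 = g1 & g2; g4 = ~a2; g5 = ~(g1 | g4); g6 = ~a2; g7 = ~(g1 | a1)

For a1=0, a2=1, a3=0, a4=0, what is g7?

1

g1 = 0 | 0 = 0
g7 = ~(0 | 0) = 1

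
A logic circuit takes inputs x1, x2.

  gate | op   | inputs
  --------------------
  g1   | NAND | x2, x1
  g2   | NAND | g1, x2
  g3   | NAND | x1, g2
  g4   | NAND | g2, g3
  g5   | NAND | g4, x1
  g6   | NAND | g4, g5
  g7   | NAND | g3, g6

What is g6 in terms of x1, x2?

(((x2 NAND x1) NAND x2) NAND (x1 NAND ((x2 NAND x1) NAND x2))) NAND ((((x2 NAND x1) NAND x2) NAND (x1 NAND ((x2 NAND x1) NAND x2))) NAND x1)

g1 = x2 NAND x1
g2 = g1 NAND x2 = (x2 NAND x1) NAND x2
g3 = x1 NAND g2 = x1 NAND ((x2 NAND x1) NAND x2)
g4 = g2 NAND g3 = ((x2 NAND x1) NAND x2) NAND (x1 NAND ((x2 NAND x1) NAND x2))
g5 = g4 NAND x1 = (((x2 NAND x1) NAND x2) NAND (x1 NAND ((x2 NAND x1) NAND x2))) NAND x1
g6 = g4 NAND g5 = (((x2 NAND x1) NAND x2) NAND (x1 NAND ((x2 NAND x1) NAND x2))) NAND ((((x2 NAND x1) NAND x2) NAND (x1 NAND ((x2 NAND x1) NAND x2))) NAND x1)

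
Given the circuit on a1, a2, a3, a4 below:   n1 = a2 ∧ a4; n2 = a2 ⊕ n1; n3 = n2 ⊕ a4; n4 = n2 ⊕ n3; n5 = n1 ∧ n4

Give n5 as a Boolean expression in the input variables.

(a2 ∧ a4) ∧ ((a2 ⊕ (a2 ∧ a4)) ⊕ ((a2 ⊕ (a2 ∧ a4)) ⊕ a4))

n1 = a2 ∧ a4
n2 = a2 ⊕ n1 = a2 ⊕ (a2 ∧ a4)
n3 = n2 ⊕ a4 = (a2 ⊕ (a2 ∧ a4)) ⊕ a4
n4 = n2 ⊕ n3 = (a2 ⊕ (a2 ∧ a4)) ⊕ ((a2 ⊕ (a2 ∧ a4)) ⊕ a4)
n5 = n1 ∧ n4 = (a2 ∧ a4) ∧ ((a2 ⊕ (a2 ∧ a4)) ⊕ ((a2 ⊕ (a2 ∧ a4)) ⊕ a4))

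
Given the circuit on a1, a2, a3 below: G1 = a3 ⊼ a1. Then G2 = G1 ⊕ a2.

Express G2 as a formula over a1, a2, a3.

(a3 ⊼ a1) ⊕ a2

G1 = a3 ⊼ a1
G2 = G1 ⊕ a2 = (a3 ⊼ a1) ⊕ a2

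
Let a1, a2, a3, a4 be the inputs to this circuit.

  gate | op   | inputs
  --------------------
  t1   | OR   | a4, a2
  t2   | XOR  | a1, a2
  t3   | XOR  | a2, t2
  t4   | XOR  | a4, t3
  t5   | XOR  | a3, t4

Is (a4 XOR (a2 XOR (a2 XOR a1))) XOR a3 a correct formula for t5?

Yes

t2 = a1 XOR a2
t3 = a2 XOR t2 = a2 XOR (a1 XOR a2)
t4 = a4 XOR t3 = a4 XOR (a2 XOR (a1 XOR a2))
t5 = a3 XOR t4 = a3 XOR (a4 XOR (a2 XOR (a1 XOR a2)))
At a1=0, a2=0, a3=0, a4=0: circuit gives 0, formula gives 0.
At a1=0, a2=0, a3=0, a4=1: circuit gives 1, formula gives 1.
Agrees on all 16 inputs.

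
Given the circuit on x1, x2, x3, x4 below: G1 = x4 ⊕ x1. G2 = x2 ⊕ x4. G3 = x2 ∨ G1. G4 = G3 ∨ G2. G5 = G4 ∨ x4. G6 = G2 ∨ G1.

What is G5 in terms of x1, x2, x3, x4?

((x2 ∨ (x4 ⊕ x1)) ∨ (x2 ⊕ x4)) ∨ x4

G1 = x4 ⊕ x1
G2 = x2 ⊕ x4
G3 = x2 ∨ G1 = x2 ∨ (x4 ⊕ x1)
G4 = G3 ∨ G2 = (x2 ∨ (x4 ⊕ x1)) ∨ (x2 ⊕ x4)
G5 = G4 ∨ x4 = ((x2 ∨ (x4 ⊕ x1)) ∨ (x2 ⊕ x4)) ∨ x4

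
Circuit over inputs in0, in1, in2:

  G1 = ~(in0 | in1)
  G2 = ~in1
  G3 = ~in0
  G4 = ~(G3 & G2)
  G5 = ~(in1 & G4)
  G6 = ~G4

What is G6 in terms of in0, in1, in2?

G2 = ~in1
G3 = ~in0
G4 = ~(G3 & G2) = ~(~in0 & ~in1)
G6 = ~G4 = ~(~(~in0 & ~in1))

~(~(~in0 & ~in1))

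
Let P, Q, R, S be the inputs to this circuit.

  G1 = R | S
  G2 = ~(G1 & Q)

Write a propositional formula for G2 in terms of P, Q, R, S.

~((R | S) & Q)

G1 = R | S
G2 = ~(G1 & Q) = ~((R | S) & Q)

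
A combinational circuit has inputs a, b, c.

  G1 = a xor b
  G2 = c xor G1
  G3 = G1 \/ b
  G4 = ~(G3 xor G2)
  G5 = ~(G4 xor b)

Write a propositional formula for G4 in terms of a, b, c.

~(((a xor b) \/ b) xor (c xor (a xor b)))

G1 = a xor b
G2 = c xor G1 = c xor (a xor b)
G3 = G1 \/ b = (a xor b) \/ b
G4 = ~(G3 xor G2) = ~(((a xor b) \/ b) xor (c xor (a xor b)))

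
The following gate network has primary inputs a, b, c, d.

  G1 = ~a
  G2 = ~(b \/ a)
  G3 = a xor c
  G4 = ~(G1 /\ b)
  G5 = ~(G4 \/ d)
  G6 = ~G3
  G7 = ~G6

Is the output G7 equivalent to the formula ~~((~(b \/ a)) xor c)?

G3 = a xor c
G6 = ~G3 = ~(a xor c)
G7 = ~G6 = ~~(a xor c)
At a=0, b=0, c=0, d=0: circuit gives 0, formula gives 1.

No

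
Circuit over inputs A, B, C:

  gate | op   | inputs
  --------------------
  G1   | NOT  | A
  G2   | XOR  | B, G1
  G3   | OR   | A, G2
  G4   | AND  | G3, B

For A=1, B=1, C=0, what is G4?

G1 = NOT 1 = 0
G2 = 1 XOR 0 = 1
G3 = 1 OR 1 = 1
G4 = 1 AND 1 = 1

1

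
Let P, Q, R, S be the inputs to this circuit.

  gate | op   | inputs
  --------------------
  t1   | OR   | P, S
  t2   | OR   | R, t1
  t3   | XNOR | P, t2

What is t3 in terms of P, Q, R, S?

t1 = P OR S
t2 = R OR t1 = R OR (P OR S)
t3 = P XNOR t2 = P XNOR (R OR (P OR S))

P XNOR (R OR (P OR S))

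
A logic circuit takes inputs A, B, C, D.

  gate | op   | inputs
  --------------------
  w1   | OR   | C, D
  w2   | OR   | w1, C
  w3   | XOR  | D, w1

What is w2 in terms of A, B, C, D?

w1 = C OR D
w2 = w1 OR C = (C OR D) OR C

(C OR D) OR C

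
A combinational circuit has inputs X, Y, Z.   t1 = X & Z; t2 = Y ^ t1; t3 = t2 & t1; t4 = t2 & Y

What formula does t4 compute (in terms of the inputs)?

(Y ^ (X & Z)) & Y

t1 = X & Z
t2 = Y ^ t1 = Y ^ (X & Z)
t4 = t2 & Y = (Y ^ (X & Z)) & Y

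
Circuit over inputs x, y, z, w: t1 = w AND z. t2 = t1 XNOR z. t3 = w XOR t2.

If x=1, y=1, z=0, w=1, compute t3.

0

t1 = 1 AND 0 = 0
t2 = 0 XNOR 0 = 1
t3 = 1 XOR 1 = 0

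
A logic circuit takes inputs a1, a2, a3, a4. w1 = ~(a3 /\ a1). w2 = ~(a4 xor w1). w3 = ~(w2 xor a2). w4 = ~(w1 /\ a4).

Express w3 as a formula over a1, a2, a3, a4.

w1 = ~(a3 /\ a1)
w2 = ~(a4 xor w1) = ~(a4 xor (~(a3 /\ a1)))
w3 = ~(w2 xor a2) = ~((~(a4 xor (~(a3 /\ a1)))) xor a2)

~((~(a4 xor (~(a3 /\ a1)))) xor a2)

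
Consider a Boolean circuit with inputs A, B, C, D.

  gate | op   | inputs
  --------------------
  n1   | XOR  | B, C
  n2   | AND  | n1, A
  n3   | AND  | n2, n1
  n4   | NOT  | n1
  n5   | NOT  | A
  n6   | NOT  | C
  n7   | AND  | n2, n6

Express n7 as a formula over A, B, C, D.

n1 = B XOR C
n2 = n1 AND A = (B XOR C) AND A
n6 = NOT C
n7 = n2 AND n6 = ((B XOR C) AND A) AND NOT C

((B XOR C) AND A) AND NOT C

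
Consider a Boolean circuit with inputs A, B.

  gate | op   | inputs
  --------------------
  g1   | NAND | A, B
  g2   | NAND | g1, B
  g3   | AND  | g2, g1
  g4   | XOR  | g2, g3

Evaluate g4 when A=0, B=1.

0

g1 = 0 NAND 1 = 1
g2 = 1 NAND 1 = 0
g3 = 0 AND 1 = 0
g4 = 0 XOR 0 = 0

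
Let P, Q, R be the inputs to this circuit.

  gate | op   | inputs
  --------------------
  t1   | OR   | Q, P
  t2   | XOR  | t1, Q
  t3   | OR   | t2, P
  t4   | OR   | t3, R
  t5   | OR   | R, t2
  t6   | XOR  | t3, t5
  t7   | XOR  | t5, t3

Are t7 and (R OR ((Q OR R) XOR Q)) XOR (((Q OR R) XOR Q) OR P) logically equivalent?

No

t1 = Q OR P
t2 = t1 XOR Q = (Q OR P) XOR Q
t3 = t2 OR P = ((Q OR P) XOR Q) OR P
t5 = R OR t2 = R OR ((Q OR P) XOR Q)
t7 = t5 XOR t3 = (R OR ((Q OR P) XOR Q)) XOR (((Q OR P) XOR Q) OR P)
At P=0, Q=0, R=1: circuit gives 1, formula gives 0.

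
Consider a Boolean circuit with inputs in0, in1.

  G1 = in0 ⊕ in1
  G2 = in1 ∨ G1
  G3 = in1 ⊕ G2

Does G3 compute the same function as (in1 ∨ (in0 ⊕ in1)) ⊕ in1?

Yes

G1 = in0 ⊕ in1
G2 = in1 ∨ G1 = in1 ∨ (in0 ⊕ in1)
G3 = in1 ⊕ G2 = in1 ⊕ (in1 ∨ (in0 ⊕ in1))
At in0=0, in1=0: circuit gives 0, formula gives 0.
At in0=1, in1=0: circuit gives 1, formula gives 1.
Agrees on all 4 inputs.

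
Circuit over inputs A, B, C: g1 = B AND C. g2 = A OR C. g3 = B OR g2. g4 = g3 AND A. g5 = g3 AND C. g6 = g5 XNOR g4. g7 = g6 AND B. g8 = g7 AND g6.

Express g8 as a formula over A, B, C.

((((B OR (A OR C)) AND C) XNOR ((B OR (A OR C)) AND A)) AND B) AND (((B OR (A OR C)) AND C) XNOR ((B OR (A OR C)) AND A))

g2 = A OR C
g3 = B OR g2 = B OR (A OR C)
g4 = g3 AND A = (B OR (A OR C)) AND A
g5 = g3 AND C = (B OR (A OR C)) AND C
g6 = g5 XNOR g4 = ((B OR (A OR C)) AND C) XNOR ((B OR (A OR C)) AND A)
g7 = g6 AND B = (((B OR (A OR C)) AND C) XNOR ((B OR (A OR C)) AND A)) AND B
g8 = g7 AND g6 = ((((B OR (A OR C)) AND C) XNOR ((B OR (A OR C)) AND A)) AND B) AND (((B OR (A OR C)) AND C) XNOR ((B OR (A OR C)) AND A))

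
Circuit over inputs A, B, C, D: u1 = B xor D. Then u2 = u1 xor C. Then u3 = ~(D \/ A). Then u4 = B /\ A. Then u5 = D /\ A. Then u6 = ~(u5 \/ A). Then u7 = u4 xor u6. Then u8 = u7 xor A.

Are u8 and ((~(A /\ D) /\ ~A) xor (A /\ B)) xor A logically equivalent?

Yes

u4 = B /\ A
u5 = D /\ A
u6 = ~(u5 \/ A) = ~((D /\ A) \/ A)
u7 = u4 xor u6 = (B /\ A) xor (~((D /\ A) \/ A))
u8 = u7 xor A = ((B /\ A) xor (~((D /\ A) \/ A))) xor A
At A=1, B=1, C=0, D=0: circuit gives 0, formula gives 0.
At A=0, B=0, C=0, D=0: circuit gives 1, formula gives 1.
Agrees on all 16 inputs.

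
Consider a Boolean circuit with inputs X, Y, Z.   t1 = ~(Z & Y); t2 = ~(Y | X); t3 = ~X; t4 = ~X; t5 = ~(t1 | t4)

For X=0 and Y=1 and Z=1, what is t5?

0

t1 = ~(1 & 1) = 0
t4 = ~0 = 1
t5 = ~(0 | 1) = 0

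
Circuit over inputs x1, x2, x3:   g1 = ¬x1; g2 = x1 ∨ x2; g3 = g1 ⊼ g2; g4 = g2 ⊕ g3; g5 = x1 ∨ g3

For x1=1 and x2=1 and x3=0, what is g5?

g1 = ¬1 = 0
g2 = 1 ∨ 1 = 1
g3 = 0 ⊼ 1 = 1
g5 = 1 ∨ 1 = 1

1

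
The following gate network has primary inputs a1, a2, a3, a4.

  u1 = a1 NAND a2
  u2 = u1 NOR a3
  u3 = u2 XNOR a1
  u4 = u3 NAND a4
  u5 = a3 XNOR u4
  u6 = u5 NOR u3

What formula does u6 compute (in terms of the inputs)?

u1 = a1 NAND a2
u2 = u1 NOR a3 = (a1 NAND a2) NOR a3
u3 = u2 XNOR a1 = ((a1 NAND a2) NOR a3) XNOR a1
u4 = u3 NAND a4 = (((a1 NAND a2) NOR a3) XNOR a1) NAND a4
u5 = a3 XNOR u4 = a3 XNOR ((((a1 NAND a2) NOR a3) XNOR a1) NAND a4)
u6 = u5 NOR u3 = (a3 XNOR ((((a1 NAND a2) NOR a3) XNOR a1) NAND a4)) NOR (((a1 NAND a2) NOR a3) XNOR a1)

(a3 XNOR ((((a1 NAND a2) NOR a3) XNOR a1) NAND a4)) NOR (((a1 NAND a2) NOR a3) XNOR a1)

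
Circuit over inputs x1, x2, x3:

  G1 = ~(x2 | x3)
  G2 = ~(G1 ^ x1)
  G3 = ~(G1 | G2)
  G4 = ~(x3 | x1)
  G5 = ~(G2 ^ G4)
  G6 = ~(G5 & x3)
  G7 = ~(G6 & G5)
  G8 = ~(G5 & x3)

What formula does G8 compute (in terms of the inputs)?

G1 = ~(x2 | x3)
G2 = ~(G1 ^ x1) = ~((~(x2 | x3)) ^ x1)
G4 = ~(x3 | x1)
G5 = ~(G2 ^ G4) = ~((~((~(x2 | x3)) ^ x1)) ^ (~(x3 | x1)))
G8 = ~(G5 & x3) = ~((~((~((~(x2 | x3)) ^ x1)) ^ (~(x3 | x1)))) & x3)

~((~((~((~(x2 | x3)) ^ x1)) ^ (~(x3 | x1)))) & x3)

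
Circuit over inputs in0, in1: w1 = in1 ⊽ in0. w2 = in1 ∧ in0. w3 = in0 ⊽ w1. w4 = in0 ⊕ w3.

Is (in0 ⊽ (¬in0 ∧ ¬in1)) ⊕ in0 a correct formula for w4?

Yes

w1 = in1 ⊽ in0
w3 = in0 ⊽ w1 = in0 ⊽ (in1 ⊽ in0)
w4 = in0 ⊕ w3 = in0 ⊕ (in0 ⊽ (in1 ⊽ in0))
At in0=0, in1=0: circuit gives 0, formula gives 0.
At in0=0, in1=1: circuit gives 1, formula gives 1.
Agrees on all 4 inputs.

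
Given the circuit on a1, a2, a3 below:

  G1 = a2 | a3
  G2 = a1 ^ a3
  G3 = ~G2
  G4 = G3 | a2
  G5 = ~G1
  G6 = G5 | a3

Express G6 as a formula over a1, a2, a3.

G1 = a2 | a3
G5 = ~G1 = ~(a2 | a3)
G6 = G5 | a3 = ~(a2 | a3) | a3

~(a2 | a3) | a3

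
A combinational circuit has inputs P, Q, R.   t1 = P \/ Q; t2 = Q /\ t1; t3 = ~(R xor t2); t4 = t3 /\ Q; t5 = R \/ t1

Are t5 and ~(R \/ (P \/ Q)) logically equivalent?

t1 = P \/ Q
t5 = R \/ t1 = R \/ (P \/ Q)
At P=0, Q=0, R=0: circuit gives 0, formula gives 1.

No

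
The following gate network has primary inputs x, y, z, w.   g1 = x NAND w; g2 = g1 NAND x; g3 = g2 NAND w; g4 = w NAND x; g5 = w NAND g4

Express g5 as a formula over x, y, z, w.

w NAND (w NAND x)

g4 = w NAND x
g5 = w NAND g4 = w NAND (w NAND x)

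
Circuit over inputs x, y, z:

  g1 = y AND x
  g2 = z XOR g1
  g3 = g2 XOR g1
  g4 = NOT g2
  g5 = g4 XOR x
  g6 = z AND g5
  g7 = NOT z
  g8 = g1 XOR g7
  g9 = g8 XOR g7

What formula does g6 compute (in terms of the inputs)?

z AND (NOT (z XOR (y AND x)) XOR x)

g1 = y AND x
g2 = z XOR g1 = z XOR (y AND x)
g4 = NOT g2 = NOT (z XOR (y AND x))
g5 = g4 XOR x = NOT (z XOR (y AND x)) XOR x
g6 = z AND g5 = z AND (NOT (z XOR (y AND x)) XOR x)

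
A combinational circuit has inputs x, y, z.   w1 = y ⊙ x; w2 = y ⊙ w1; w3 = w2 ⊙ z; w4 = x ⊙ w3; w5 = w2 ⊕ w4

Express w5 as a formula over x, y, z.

(y ⊙ (y ⊙ x)) ⊕ (x ⊙ ((y ⊙ (y ⊙ x)) ⊙ z))

w1 = y ⊙ x
w2 = y ⊙ w1 = y ⊙ (y ⊙ x)
w3 = w2 ⊙ z = (y ⊙ (y ⊙ x)) ⊙ z
w4 = x ⊙ w3 = x ⊙ ((y ⊙ (y ⊙ x)) ⊙ z)
w5 = w2 ⊕ w4 = (y ⊙ (y ⊙ x)) ⊕ (x ⊙ ((y ⊙ (y ⊙ x)) ⊙ z))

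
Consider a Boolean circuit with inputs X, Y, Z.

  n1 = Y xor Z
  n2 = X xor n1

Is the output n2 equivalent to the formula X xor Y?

n1 = Y xor Z
n2 = X xor n1 = X xor (Y xor Z)
At X=0, Y=0, Z=1: circuit gives 1, formula gives 0.

No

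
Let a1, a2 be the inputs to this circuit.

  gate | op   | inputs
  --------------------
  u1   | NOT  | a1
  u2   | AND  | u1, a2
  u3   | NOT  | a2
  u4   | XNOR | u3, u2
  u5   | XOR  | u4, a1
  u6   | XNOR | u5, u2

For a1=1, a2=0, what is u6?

u1 = NOT 1 = 0
u2 = 0 AND 0 = 0
u3 = NOT 0 = 1
u4 = 1 XNOR 0 = 0
u5 = 0 XOR 1 = 1
u6 = 1 XNOR 0 = 0

0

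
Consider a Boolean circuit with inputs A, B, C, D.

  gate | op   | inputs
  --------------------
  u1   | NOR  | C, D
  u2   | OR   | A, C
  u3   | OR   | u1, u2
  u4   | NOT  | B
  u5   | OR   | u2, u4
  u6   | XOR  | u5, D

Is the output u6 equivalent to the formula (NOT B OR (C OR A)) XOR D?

u2 = A OR C
u4 = NOT B
u5 = u2 OR u4 = (A OR C) OR NOT B
u6 = u5 XOR D = ((A OR C) OR NOT B) XOR D
At A=0, B=0, C=0, D=1: circuit gives 0, formula gives 0.
At A=0, B=0, C=0, D=0: circuit gives 1, formula gives 1.
Agrees on all 16 inputs.

Yes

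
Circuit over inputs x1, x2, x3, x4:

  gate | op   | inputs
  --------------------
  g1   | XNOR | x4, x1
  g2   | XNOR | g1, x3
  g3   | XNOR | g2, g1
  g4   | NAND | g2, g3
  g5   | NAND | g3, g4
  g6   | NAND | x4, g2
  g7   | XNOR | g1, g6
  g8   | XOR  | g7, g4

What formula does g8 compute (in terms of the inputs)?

g1 = x4 XNOR x1
g2 = g1 XNOR x3 = (x4 XNOR x1) XNOR x3
g3 = g2 XNOR g1 = ((x4 XNOR x1) XNOR x3) XNOR (x4 XNOR x1)
g4 = g2 NAND g3 = ((x4 XNOR x1) XNOR x3) NAND (((x4 XNOR x1) XNOR x3) XNOR (x4 XNOR x1))
g6 = x4 NAND g2 = x4 NAND ((x4 XNOR x1) XNOR x3)
g7 = g1 XNOR g6 = (x4 XNOR x1) XNOR (x4 NAND ((x4 XNOR x1) XNOR x3))
g8 = g7 XOR g4 = ((x4 XNOR x1) XNOR (x4 NAND ((x4 XNOR x1) XNOR x3))) XOR (((x4 XNOR x1) XNOR x3) NAND (((x4 XNOR x1) XNOR x3) XNOR (x4 XNOR x1)))

((x4 XNOR x1) XNOR (x4 NAND ((x4 XNOR x1) XNOR x3))) XOR (((x4 XNOR x1) XNOR x3) NAND (((x4 XNOR x1) XNOR x3) XNOR (x4 XNOR x1)))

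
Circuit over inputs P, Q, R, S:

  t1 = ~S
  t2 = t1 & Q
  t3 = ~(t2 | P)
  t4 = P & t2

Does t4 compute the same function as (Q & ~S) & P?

t1 = ~S
t2 = t1 & Q = ~S & Q
t4 = P & t2 = P & (~S & Q)
At P=0, Q=0, R=0, S=0: circuit gives 0, formula gives 0.
At P=1, Q=1, R=0, S=0: circuit gives 1, formula gives 1.
Agrees on all 16 inputs.

Yes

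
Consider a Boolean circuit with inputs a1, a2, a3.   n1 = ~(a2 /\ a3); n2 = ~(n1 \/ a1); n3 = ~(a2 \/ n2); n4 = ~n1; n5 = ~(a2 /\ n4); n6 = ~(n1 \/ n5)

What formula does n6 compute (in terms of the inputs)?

~((~(a2 /\ a3)) \/ (~(a2 /\ ~(~(a2 /\ a3)))))

n1 = ~(a2 /\ a3)
n4 = ~n1 = ~(~(a2 /\ a3))
n5 = ~(a2 /\ n4) = ~(a2 /\ ~(~(a2 /\ a3)))
n6 = ~(n1 \/ n5) = ~((~(a2 /\ a3)) \/ (~(a2 /\ ~(~(a2 /\ a3)))))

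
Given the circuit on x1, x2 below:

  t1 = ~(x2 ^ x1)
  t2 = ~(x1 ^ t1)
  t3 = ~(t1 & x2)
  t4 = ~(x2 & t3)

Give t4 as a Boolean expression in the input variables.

t1 = ~(x2 ^ x1)
t3 = ~(t1 & x2) = ~((~(x2 ^ x1)) & x2)
t4 = ~(x2 & t3) = ~(x2 & (~((~(x2 ^ x1)) & x2)))

~(x2 & (~((~(x2 ^ x1)) & x2)))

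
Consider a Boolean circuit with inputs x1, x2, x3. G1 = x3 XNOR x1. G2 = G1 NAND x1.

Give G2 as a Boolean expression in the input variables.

(x3 XNOR x1) NAND x1

G1 = x3 XNOR x1
G2 = G1 NAND x1 = (x3 XNOR x1) NAND x1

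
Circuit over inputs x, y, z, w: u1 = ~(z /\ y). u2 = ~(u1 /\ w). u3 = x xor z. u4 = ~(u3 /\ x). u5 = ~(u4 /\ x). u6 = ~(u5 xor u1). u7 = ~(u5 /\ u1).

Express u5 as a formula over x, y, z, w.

~((~((x xor z) /\ x)) /\ x)

u3 = x xor z
u4 = ~(u3 /\ x) = ~((x xor z) /\ x)
u5 = ~(u4 /\ x) = ~((~((x xor z) /\ x)) /\ x)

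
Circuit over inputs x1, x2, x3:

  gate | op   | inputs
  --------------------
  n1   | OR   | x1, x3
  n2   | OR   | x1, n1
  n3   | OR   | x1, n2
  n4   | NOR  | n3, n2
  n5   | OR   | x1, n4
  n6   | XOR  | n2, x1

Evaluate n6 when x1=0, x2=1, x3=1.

n1 = 0 OR 1 = 1
n2 = 0 OR 1 = 1
n6 = 1 XOR 0 = 1

1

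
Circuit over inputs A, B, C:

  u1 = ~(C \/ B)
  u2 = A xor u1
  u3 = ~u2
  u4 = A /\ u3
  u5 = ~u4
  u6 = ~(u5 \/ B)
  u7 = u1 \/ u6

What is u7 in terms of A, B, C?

u1 = ~(C \/ B)
u2 = A xor u1 = A xor (~(C \/ B))
u3 = ~u2 = ~(A xor (~(C \/ B)))
u4 = A /\ u3 = A /\ ~(A xor (~(C \/ B)))
u5 = ~u4 = ~(A /\ ~(A xor (~(C \/ B))))
u6 = ~(u5 \/ B) = ~(~(A /\ ~(A xor (~(C \/ B)))) \/ B)
u7 = u1 \/ u6 = (~(C \/ B)) \/ (~(~(A /\ ~(A xor (~(C \/ B)))) \/ B))

(~(C \/ B)) \/ (~(~(A /\ ~(A xor (~(C \/ B)))) \/ B))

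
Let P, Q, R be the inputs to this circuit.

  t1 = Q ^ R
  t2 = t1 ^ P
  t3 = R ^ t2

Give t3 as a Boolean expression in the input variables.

R ^ ((Q ^ R) ^ P)

t1 = Q ^ R
t2 = t1 ^ P = (Q ^ R) ^ P
t3 = R ^ t2 = R ^ ((Q ^ R) ^ P)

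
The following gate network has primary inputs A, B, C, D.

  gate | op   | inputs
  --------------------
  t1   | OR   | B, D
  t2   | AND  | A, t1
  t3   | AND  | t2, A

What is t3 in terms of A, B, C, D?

t1 = B OR D
t2 = A AND t1 = A AND (B OR D)
t3 = t2 AND A = (A AND (B OR D)) AND A

(A AND (B OR D)) AND A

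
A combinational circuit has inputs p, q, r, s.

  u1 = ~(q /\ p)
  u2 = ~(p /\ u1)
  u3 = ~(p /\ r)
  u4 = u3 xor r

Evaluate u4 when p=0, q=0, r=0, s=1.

1

u3 = ~(0 /\ 0) = 1
u4 = 1 xor 0 = 1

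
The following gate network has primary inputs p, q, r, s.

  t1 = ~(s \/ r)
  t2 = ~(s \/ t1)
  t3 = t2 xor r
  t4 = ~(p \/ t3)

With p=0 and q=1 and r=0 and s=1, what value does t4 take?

1

t1 = ~(1 \/ 0) = 0
t2 = ~(1 \/ 0) = 0
t3 = 0 xor 0 = 0
t4 = ~(0 \/ 0) = 1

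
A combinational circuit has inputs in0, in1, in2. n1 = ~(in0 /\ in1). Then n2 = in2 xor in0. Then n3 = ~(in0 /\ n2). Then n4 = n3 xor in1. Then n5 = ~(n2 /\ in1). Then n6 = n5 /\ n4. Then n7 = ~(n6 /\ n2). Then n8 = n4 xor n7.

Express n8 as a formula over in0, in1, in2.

((~(in0 /\ (in2 xor in0))) xor in1) xor (~(((~((in2 xor in0) /\ in1)) /\ ((~(in0 /\ (in2 xor in0))) xor in1)) /\ (in2 xor in0)))

n2 = in2 xor in0
n3 = ~(in0 /\ n2) = ~(in0 /\ (in2 xor in0))
n4 = n3 xor in1 = (~(in0 /\ (in2 xor in0))) xor in1
n5 = ~(n2 /\ in1) = ~((in2 xor in0) /\ in1)
n6 = n5 /\ n4 = (~((in2 xor in0) /\ in1)) /\ ((~(in0 /\ (in2 xor in0))) xor in1)
n7 = ~(n6 /\ n2) = ~(((~((in2 xor in0) /\ in1)) /\ ((~(in0 /\ (in2 xor in0))) xor in1)) /\ (in2 xor in0))
n8 = n4 xor n7 = ((~(in0 /\ (in2 xor in0))) xor in1) xor (~(((~((in2 xor in0) /\ in1)) /\ ((~(in0 /\ (in2 xor in0))) xor in1)) /\ (in2 xor in0)))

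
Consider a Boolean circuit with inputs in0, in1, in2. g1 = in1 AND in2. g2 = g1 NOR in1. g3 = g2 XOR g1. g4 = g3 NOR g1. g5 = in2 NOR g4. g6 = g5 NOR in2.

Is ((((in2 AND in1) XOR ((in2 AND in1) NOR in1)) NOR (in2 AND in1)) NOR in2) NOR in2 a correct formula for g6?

g1 = in1 AND in2
g2 = g1 NOR in1 = (in1 AND in2) NOR in1
g3 = g2 XOR g1 = ((in1 AND in2) NOR in1) XOR (in1 AND in2)
g4 = g3 NOR g1 = (((in1 AND in2) NOR in1) XOR (in1 AND in2)) NOR (in1 AND in2)
g5 = in2 NOR g4 = in2 NOR ((((in1 AND in2) NOR in1) XOR (in1 AND in2)) NOR (in1 AND in2))
g6 = g5 NOR in2 = (in2 NOR ((((in1 AND in2) NOR in1) XOR (in1 AND in2)) NOR (in1 AND in2))) NOR in2
At in0=0, in1=0, in2=0: circuit gives 0, formula gives 0.
At in0=0, in1=1, in2=0: circuit gives 1, formula gives 1.
Agrees on all 8 inputs.

Yes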